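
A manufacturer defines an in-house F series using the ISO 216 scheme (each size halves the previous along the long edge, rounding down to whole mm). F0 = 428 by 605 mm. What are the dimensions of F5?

F1 = 302 × 428 mm (from F0 by 1 halving).
F2: ⌊428/2⌋ × 302 = 214 × 302 mm
F3: ⌊302/2⌋ × 214 = 151 × 214 mm
F4: ⌊214/2⌋ × 151 = 107 × 151 mm
F5: ⌊151/2⌋ × 107 = 75 × 107 mm

75 × 107 mm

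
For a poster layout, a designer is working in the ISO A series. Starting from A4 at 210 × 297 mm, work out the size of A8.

52 × 74 mm

A5: ⌊297/2⌋ × 210 = 148 × 210 mm
A6: ⌊210/2⌋ × 148 = 105 × 148 mm
A7: ⌊148/2⌋ × 105 = 74 × 105 mm
A8: ⌊105/2⌋ × 74 = 52 × 74 mm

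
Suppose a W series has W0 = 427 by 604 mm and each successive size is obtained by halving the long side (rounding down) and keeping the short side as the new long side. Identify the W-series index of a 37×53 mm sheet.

W0: 427 × 604 mm
W1: 302 × 427 mm
W2: 213 × 302 mm
W3: 151 × 213 mm
W4: 106 × 151 mm
W5: 75 × 106 mm
W6: 53 × 75 mm
W7: 37 × 53 mm
W8: 26 × 37 mm
→ matches W7.

W7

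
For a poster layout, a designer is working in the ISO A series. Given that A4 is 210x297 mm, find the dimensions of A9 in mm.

37 × 52 mm

A5: ⌊297/2⌋ × 210 = 148 × 210 mm
A6: ⌊210/2⌋ × 148 = 105 × 148 mm
A7: ⌊148/2⌋ × 105 = 74 × 105 mm
A8: ⌊105/2⌋ × 74 = 52 × 74 mm
A9: ⌊74/2⌋ × 52 = 37 × 52 mm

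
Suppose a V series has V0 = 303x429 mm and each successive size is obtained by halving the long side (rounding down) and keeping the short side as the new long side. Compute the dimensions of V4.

V1: ⌊429/2⌋ × 303 = 214 × 303 mm
V2: ⌊303/2⌋ × 214 = 151 × 214 mm
V3: ⌊214/2⌋ × 151 = 107 × 151 mm
V4: ⌊151/2⌋ × 107 = 75 × 107 mm

75 × 107 mm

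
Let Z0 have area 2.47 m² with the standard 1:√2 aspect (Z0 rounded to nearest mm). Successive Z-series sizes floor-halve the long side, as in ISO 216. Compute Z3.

467 × 661 mm

Let Z0's short side be w mm. w · w√2 = 2.47 m² = 2,470,000 mm², so w ≈ 1321.6 mm and w√2 ≈ 1869.0 mm → Z0 = 1322 × 1869 mm.
Z1: ⌊1869/2⌋ × 1322 = 934 × 1322 mm
Z2: ⌊1322/2⌋ × 934 = 661 × 934 mm
Z3: ⌊934/2⌋ × 661 = 467 × 661 mm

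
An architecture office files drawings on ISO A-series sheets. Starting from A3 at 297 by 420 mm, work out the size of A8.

A4: ⌊420/2⌋ × 297 = 210 × 297 mm
A5: ⌊297/2⌋ × 210 = 148 × 210 mm
A6: ⌊210/2⌋ × 148 = 105 × 148 mm
A7: ⌊148/2⌋ × 105 = 74 × 105 mm
A8: ⌊105/2⌋ × 74 = 52 × 74 mm

52 × 74 mm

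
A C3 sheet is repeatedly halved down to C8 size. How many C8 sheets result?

32

Each ISO step halves the sheet: 1 × C3 → 2 × C4 → 4 × C5 → 8 × C6 → …
From C3 to C8 is 5 halving steps: 2^5 = 32.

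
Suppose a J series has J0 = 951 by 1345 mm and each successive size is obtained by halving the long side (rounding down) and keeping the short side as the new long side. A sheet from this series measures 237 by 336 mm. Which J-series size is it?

J0: 951 × 1345 mm
J1: 672 × 951 mm
J2: 475 × 672 mm
J3: 336 × 475 mm
J4: 237 × 336 mm
J5: 168 × 237 mm
→ matches J4.

J4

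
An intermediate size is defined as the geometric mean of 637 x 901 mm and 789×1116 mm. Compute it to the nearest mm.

709 × 1003 mm

Short side: √(637 · 789) = √502593 ≈ 708.9 → 709 mm
Long side: √(901 · 1116) = √1005516 ≈ 1002.8 → 1003 mm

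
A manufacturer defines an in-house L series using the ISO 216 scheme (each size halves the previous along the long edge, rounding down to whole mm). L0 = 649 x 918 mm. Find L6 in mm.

L1 = 459 × 649 mm (from L0 by 1 halving).
L2: ⌊649/2⌋ × 459 = 324 × 459 mm
L3: ⌊459/2⌋ × 324 = 229 × 324 mm
L4: ⌊324/2⌋ × 229 = 162 × 229 mm
L5: ⌊229/2⌋ × 162 = 114 × 162 mm
L6: ⌊162/2⌋ × 114 = 81 × 114 mm

81 × 114 mm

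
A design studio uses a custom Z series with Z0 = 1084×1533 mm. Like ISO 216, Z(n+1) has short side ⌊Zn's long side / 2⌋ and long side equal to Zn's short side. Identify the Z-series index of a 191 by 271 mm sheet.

Z0: 1084 × 1533 mm
Z1: 766 × 1084 mm
Z2: 542 × 766 mm
Z3: 383 × 542 mm
Z4: 271 × 383 mm
Z5: 191 × 271 mm
Z6: 135 × 191 mm
→ matches Z5.

Z5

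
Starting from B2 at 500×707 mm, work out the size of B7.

B3: ⌊707/2⌋ × 500 = 353 × 500 mm
B4: ⌊500/2⌋ × 353 = 250 × 353 mm
B5: ⌊353/2⌋ × 250 = 176 × 250 mm
B6: ⌊250/2⌋ × 176 = 125 × 176 mm
B7: ⌊176/2⌋ × 125 = 88 × 125 mm

88 × 125 mm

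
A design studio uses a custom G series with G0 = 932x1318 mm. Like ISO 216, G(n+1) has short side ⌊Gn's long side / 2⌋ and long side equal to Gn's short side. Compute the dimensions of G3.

G1: ⌊1318/2⌋ × 932 = 659 × 932 mm
G2: ⌊932/2⌋ × 659 = 466 × 659 mm
G3: ⌊659/2⌋ × 466 = 329 × 466 mm

329 × 466 mm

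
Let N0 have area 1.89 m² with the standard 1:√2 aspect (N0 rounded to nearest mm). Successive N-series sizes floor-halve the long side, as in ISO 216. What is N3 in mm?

408 × 578 mm

Let N0's short side be w mm. w · w√2 = 1.89 m² = 1,890,000 mm², so w ≈ 1156.0 mm and w√2 ≈ 1634.9 mm → N0 = 1156 × 1635 mm.
N1: ⌊1635/2⌋ × 1156 = 817 × 1156 mm
N2: ⌊1156/2⌋ × 817 = 578 × 817 mm
N3: ⌊817/2⌋ × 578 = 408 × 578 mm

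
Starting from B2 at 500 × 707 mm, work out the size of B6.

B3: ⌊707/2⌋ × 500 = 353 × 500 mm
B4: ⌊500/2⌋ × 353 = 250 × 353 mm
B5: ⌊353/2⌋ × 250 = 176 × 250 mm
B6: ⌊250/2⌋ × 176 = 125 × 176 mm

125 × 176 mm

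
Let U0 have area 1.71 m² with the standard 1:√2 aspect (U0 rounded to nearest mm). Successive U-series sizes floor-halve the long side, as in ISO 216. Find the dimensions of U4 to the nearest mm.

Let U0's short side be w mm. w · w√2 = 1.71 m² = 1,710,000 mm², so w ≈ 1099.6 mm and w√2 ≈ 1555.1 mm → U0 = 1100 × 1555 mm.
U1: ⌊1555/2⌋ × 1100 = 777 × 1100 mm
U2: ⌊1100/2⌋ × 777 = 550 × 777 mm
U3: ⌊777/2⌋ × 550 = 388 × 550 mm
U4: ⌊550/2⌋ × 388 = 275 × 388 mm

275 × 388 mm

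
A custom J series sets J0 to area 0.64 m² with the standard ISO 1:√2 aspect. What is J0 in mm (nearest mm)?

Let the short side be w mm. Then w · w√2 = 0.64 m² = 640,000 mm².
w² = 640,000/√2, so w ≈ 672.7 mm; long side = w√2 ≈ 951.4 mm.

673 × 951 mm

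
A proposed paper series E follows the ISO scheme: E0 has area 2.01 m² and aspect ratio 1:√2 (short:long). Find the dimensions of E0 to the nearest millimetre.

Let the short side be w mm. Then w · w√2 = 2.01 m² = 2,010,000 mm².
w² = 2,010,000/√2, so w ≈ 1192.2 mm; long side = w√2 ≈ 1686.0 mm.

1192 × 1686 mm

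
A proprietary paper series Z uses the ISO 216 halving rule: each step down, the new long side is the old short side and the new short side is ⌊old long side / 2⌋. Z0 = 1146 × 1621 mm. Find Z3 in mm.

Z1: ⌊1621/2⌋ × 1146 = 810 × 1146 mm
Z2: ⌊1146/2⌋ × 810 = 573 × 810 mm
Z3: ⌊810/2⌋ × 573 = 405 × 573 mm

405 × 573 mm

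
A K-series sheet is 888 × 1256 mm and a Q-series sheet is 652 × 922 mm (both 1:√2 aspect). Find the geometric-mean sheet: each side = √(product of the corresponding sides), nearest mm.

761 × 1076 mm

Short side: √(888 · 652) = √578976 ≈ 760.9 → 761 mm
Long side: √(1256 · 922) = √1158032 ≈ 1076.1 → 1076 mm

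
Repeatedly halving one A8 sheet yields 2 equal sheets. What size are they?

A9

2 = 2^1, so 1 halving step.
A8 → A9 → … → A9 after 1 step.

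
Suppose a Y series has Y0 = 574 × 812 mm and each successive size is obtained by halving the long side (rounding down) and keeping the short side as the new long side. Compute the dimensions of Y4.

Y1: ⌊812/2⌋ × 574 = 406 × 574 mm
Y2: ⌊574/2⌋ × 406 = 287 × 406 mm
Y3: ⌊406/2⌋ × 287 = 203 × 287 mm
Y4: ⌊287/2⌋ × 203 = 143 × 203 mm

143 × 203 mm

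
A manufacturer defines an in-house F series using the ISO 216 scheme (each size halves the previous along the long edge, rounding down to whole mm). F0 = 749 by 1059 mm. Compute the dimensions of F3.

F1: ⌊1059/2⌋ × 749 = 529 × 749 mm
F2: ⌊749/2⌋ × 529 = 374 × 529 mm
F3: ⌊529/2⌋ × 374 = 264 × 374 mm

264 × 374 mm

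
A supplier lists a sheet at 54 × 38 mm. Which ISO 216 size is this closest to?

Aspect ratio 54/38 ≈ 1.421 — close to the ISO √2 ≈ 1.414.
In the A-series (A0 area = 1 m²): A9 = 37 × 52 mm.
Off by 3 mm total — nearest standard size.

A9 (37 × 52 mm)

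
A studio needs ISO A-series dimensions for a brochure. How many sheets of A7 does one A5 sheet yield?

4

Each ISO step halves the sheet: 1 × A5 → 2 × A6 → 4 × A7
From A5 to A7 is 2 halving steps: 2^2 = 4.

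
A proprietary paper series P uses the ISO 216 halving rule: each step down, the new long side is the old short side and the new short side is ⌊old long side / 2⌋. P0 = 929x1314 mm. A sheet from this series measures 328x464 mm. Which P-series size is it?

P0: 929 × 1314 mm
P1: 657 × 929 mm
P2: 464 × 657 mm
P3: 328 × 464 mm
P4: 232 × 328 mm
→ matches P3.

P3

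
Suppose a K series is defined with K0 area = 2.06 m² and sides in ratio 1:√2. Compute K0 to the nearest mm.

1207 × 1707 mm

Let the short side be w mm. Then w · w√2 = 2.06 m² = 2,060,000 mm².
w² = 2,060,000/√2, so w ≈ 1206.9 mm; long side = w√2 ≈ 1706.8 mm.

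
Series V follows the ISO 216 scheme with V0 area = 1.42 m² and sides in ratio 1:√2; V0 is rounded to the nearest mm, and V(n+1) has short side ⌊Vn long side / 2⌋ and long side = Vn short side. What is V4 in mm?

Let V0's short side be w mm. w · w√2 = 1.42 m² = 1,420,000 mm², so w ≈ 1002.0 mm and w√2 ≈ 1417.1 mm → V0 = 1002 × 1417 mm.
V1: ⌊1417/2⌋ × 1002 = 708 × 1002 mm
V2: ⌊1002/2⌋ × 708 = 501 × 708 mm
V3: ⌊708/2⌋ × 501 = 354 × 501 mm
V4: ⌊501/2⌋ × 354 = 250 × 354 mm

250 × 354 mm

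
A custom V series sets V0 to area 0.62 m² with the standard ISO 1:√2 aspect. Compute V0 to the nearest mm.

662 × 936 mm

Let the short side be w mm. Then w · w√2 = 0.62 m² = 620,000 mm².
w² = 620,000/√2, so w ≈ 662.1 mm; long side = w√2 ≈ 936.4 mm.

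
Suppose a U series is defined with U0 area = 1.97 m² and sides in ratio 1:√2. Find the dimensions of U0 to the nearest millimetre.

Let the short side be w mm. Then w · w√2 = 1.97 m² = 1,970,000 mm².
w² = 1,970,000/√2, so w ≈ 1180.3 mm; long side = w√2 ≈ 1669.1 mm.

1180 × 1669 mm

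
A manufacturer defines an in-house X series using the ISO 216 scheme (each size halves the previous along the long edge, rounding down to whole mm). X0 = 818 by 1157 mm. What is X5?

X1: ⌊1157/2⌋ × 818 = 578 × 818 mm
X2: ⌊818/2⌋ × 578 = 409 × 578 mm
X3: ⌊578/2⌋ × 409 = 289 × 409 mm
X4: ⌊409/2⌋ × 289 = 204 × 289 mm
X5: ⌊289/2⌋ × 204 = 144 × 204 mm

144 × 204 mm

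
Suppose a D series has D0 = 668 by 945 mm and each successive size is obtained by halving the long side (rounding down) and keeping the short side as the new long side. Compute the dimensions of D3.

236 × 334 mm

D1: ⌊945/2⌋ × 668 = 472 × 668 mm
D2: ⌊668/2⌋ × 472 = 334 × 472 mm
D3: ⌊472/2⌋ × 334 = 236 × 334 mm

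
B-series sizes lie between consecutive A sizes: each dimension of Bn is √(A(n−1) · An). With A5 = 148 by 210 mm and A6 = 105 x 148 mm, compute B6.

Short side: √(148 · 105) = √15540 ≈ 124.7 → 125 mm
Long side: √(210 · 148) = √31080 ≈ 176.3 → 176 mm

125 × 176 mm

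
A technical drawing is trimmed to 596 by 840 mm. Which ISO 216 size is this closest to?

Aspect ratio 840/596 ≈ 1.409 — close to the ISO √2 ≈ 1.414.
In the A-series (A0 area = 1 m²): A1 = 594 × 841 mm.
Off by 3 mm total — nearest standard size.

A1 (594 × 841 mm)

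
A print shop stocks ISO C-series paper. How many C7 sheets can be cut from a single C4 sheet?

8

Each ISO step halves the sheet: 1 × C4 → 2 × C5 → 4 × C6 → 8 × C7
From C4 to C7 is 3 halving steps: 2^3 = 8.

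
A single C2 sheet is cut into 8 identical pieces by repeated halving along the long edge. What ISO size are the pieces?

8 = 2^3, so 3 halving steps.
C2 → C3 → … → C5 after 3 steps.

C5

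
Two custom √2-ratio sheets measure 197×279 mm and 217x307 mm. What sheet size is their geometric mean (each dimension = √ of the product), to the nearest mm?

207 × 293 mm

Short side: √(197 · 217) = √42749 ≈ 206.8 → 207 mm
Long side: √(279 · 307) = √85653 ≈ 292.7 → 293 mm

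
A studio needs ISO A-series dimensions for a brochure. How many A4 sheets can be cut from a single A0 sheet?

16

Each ISO step halves the sheet: 1 × A0 → 2 × A1 → 4 × A2 → 8 × A3 → …
From A0 to A4 is 4 halving steps: 2^4 = 16.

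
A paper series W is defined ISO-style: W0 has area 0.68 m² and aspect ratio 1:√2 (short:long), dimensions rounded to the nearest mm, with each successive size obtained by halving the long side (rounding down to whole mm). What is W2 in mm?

Let W0's short side be w mm. w · w√2 = 0.68 m² = 680,000 mm², so w ≈ 693.4 mm and w√2 ≈ 980.6 mm → W0 = 693 × 981 mm.
W1: ⌊981/2⌋ × 693 = 490 × 693 mm
W2: ⌊693/2⌋ × 490 = 346 × 490 mm

346 × 490 mm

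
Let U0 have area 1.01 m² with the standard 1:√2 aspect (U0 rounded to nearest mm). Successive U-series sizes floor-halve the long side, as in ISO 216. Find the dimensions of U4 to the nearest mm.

211 × 298 mm

Let U0's short side be w mm. w · w√2 = 1.01 m² = 1,010,000 mm², so w ≈ 845.1 mm and w√2 ≈ 1195.1 mm → U0 = 845 × 1195 mm.
U1: ⌊1195/2⌋ × 845 = 597 × 845 mm
U2: ⌊845/2⌋ × 597 = 422 × 597 mm
U3: ⌊597/2⌋ × 422 = 298 × 422 mm
U4: ⌊422/2⌋ × 298 = 211 × 298 mm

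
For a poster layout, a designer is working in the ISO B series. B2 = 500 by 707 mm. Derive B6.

B3: ⌊707/2⌋ × 500 = 353 × 500 mm
B4: ⌊500/2⌋ × 353 = 250 × 353 mm
B5: ⌊353/2⌋ × 250 = 176 × 250 mm
B6: ⌊250/2⌋ × 176 = 125 × 176 mm

125 × 176 mm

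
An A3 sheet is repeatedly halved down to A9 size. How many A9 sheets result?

Each ISO step halves the sheet: 1 × A3 → 2 × A4 → 4 × A5 → 8 × A6 → …
From A3 to A9 is 6 halving steps: 2^6 = 64.

64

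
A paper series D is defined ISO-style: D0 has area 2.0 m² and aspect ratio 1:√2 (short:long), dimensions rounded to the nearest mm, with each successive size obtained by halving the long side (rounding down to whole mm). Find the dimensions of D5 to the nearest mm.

210 × 297 mm

Let D0's short side be w mm. w · w√2 = 2.0 m² = 2,000,000 mm², so w ≈ 1189.2 mm and w√2 ≈ 1681.8 mm → D0 = 1189 × 1682 mm.
D1: ⌊1682/2⌋ × 1189 = 841 × 1189 mm
D2: ⌊1189/2⌋ × 841 = 594 × 841 mm
D3: ⌊841/2⌋ × 594 = 420 × 594 mm
D4: ⌊594/2⌋ × 420 = 297 × 420 mm
D5: ⌊420/2⌋ × 297 = 210 × 297 mm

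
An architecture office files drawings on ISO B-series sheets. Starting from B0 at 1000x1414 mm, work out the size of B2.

500 × 707 mm

B1: ⌊1414/2⌋ × 1000 = 707 × 1000 mm
B2: ⌊1000/2⌋ × 707 = 500 × 707 mm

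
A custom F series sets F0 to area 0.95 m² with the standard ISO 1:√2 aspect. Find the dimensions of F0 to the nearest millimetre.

820 × 1159 mm

Let the short side be w mm. Then w · w√2 = 0.95 m² = 950,000 mm².
w² = 950,000/√2, so w ≈ 819.6 mm; long side = w√2 ≈ 1159.1 mm.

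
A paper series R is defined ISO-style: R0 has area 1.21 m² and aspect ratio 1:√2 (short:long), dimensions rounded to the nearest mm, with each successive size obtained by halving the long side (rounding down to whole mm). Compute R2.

462 × 654 mm

Let R0's short side be w mm. w · w√2 = 1.21 m² = 1,210,000 mm², so w ≈ 925.0 mm and w√2 ≈ 1308.1 mm → R0 = 925 × 1308 mm.
R1: ⌊1308/2⌋ × 925 = 654 × 925 mm
R2: ⌊925/2⌋ × 654 = 462 × 654 mm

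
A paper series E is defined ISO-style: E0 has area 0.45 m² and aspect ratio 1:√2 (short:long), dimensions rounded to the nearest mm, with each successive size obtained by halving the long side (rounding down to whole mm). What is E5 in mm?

Let E0's short side be w mm. w · w√2 = 0.45 m² = 450,000 mm², so w ≈ 564.1 mm and w√2 ≈ 797.7 mm → E0 = 564 × 798 mm.
E1: ⌊798/2⌋ × 564 = 399 × 564 mm
E2: ⌊564/2⌋ × 399 = 282 × 399 mm
E3: ⌊399/2⌋ × 282 = 199 × 282 mm
E4: ⌊282/2⌋ × 199 = 141 × 199 mm
E5: ⌊199/2⌋ × 141 = 99 × 141 mm

99 × 141 mm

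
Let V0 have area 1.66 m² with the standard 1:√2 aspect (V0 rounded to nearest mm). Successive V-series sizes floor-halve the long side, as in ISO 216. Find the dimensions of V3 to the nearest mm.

Let V0's short side be w mm. w · w√2 = 1.66 m² = 1,660,000 mm², so w ≈ 1083.4 mm and w√2 ≈ 1532.2 mm → V0 = 1083 × 1532 mm.
V1: ⌊1532/2⌋ × 1083 = 766 × 1083 mm
V2: ⌊1083/2⌋ × 766 = 541 × 766 mm
V3: ⌊766/2⌋ × 541 = 383 × 541 mm

383 × 541 mm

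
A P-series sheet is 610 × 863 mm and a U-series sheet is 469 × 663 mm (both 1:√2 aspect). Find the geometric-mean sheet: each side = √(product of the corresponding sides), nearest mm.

Short side: √(610 · 469) = √286090 ≈ 534.9 → 535 mm
Long side: √(863 · 663) = √572169 ≈ 756.4 → 756 mm

535 × 756 mm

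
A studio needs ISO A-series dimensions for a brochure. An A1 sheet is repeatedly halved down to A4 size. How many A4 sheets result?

Each ISO step halves the sheet: 1 × A1 → 2 × A2 → 4 × A3 → 8 × A4
From A1 to A4 is 3 halving steps: 2^3 = 8.

8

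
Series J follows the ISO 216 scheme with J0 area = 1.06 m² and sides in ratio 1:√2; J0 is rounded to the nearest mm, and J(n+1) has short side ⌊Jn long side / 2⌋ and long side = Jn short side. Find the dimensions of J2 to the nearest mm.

Let J0's short side be w mm. w · w√2 = 1.06 m² = 1,060,000 mm², so w ≈ 865.8 mm and w√2 ≈ 1224.4 mm → J0 = 866 × 1224 mm.
J1: ⌊1224/2⌋ × 866 = 612 × 866 mm
J2: ⌊866/2⌋ × 612 = 433 × 612 mm

433 × 612 mm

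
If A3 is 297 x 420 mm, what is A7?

74 × 105 mm

A4: ⌊420/2⌋ × 297 = 210 × 297 mm
A5: ⌊297/2⌋ × 210 = 148 × 210 mm
A6: ⌊210/2⌋ × 148 = 105 × 148 mm
A7: ⌊148/2⌋ × 105 = 74 × 105 mm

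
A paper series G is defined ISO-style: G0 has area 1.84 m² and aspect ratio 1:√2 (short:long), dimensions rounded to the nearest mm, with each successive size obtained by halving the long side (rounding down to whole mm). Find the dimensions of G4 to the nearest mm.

285 × 403 mm

Let G0's short side be w mm. w · w√2 = 1.84 m² = 1,840,000 mm², so w ≈ 1140.6 mm and w√2 ≈ 1613.1 mm → G0 = 1141 × 1613 mm.
G1: ⌊1613/2⌋ × 1141 = 806 × 1141 mm
G2: ⌊1141/2⌋ × 806 = 570 × 806 mm
G3: ⌊806/2⌋ × 570 = 403 × 570 mm
G4: ⌊570/2⌋ × 403 = 285 × 403 mm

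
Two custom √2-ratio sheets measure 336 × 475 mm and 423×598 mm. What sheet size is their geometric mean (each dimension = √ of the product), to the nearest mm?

Short side: √(336 · 423) = √142128 ≈ 377.0 → 377 mm
Long side: √(475 · 598) = √284050 ≈ 533.0 → 533 mm

377 × 533 mm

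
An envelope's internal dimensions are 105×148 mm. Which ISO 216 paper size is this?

Aspect ratio 148/105 ≈ 1.410 — close to the ISO √2 ≈ 1.414.
In the A-series (A0 area = 1 m²): A6 = 105 × 148 mm.

A6 (105 × 148 mm)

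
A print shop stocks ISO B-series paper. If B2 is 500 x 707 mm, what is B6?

125 × 176 mm

B3: ⌊707/2⌋ × 500 = 353 × 500 mm
B4: ⌊500/2⌋ × 353 = 250 × 353 mm
B5: ⌊353/2⌋ × 250 = 176 × 250 mm
B6: ⌊250/2⌋ × 176 = 125 × 176 mm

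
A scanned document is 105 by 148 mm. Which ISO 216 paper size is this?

Aspect ratio 148/105 ≈ 1.410 — close to the ISO √2 ≈ 1.414.
In the A-series (A0 area = 1 m²): A6 = 105 × 148 mm.

A6 (105 × 148 mm)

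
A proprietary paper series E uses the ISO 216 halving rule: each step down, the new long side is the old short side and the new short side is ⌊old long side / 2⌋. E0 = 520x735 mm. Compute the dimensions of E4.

E1 = 367 × 520 mm (from E0 by 1 halving).
E2: ⌊520/2⌋ × 367 = 260 × 367 mm
E3: ⌊367/2⌋ × 260 = 183 × 260 mm
E4: ⌊260/2⌋ × 183 = 130 × 183 mm

130 × 183 mm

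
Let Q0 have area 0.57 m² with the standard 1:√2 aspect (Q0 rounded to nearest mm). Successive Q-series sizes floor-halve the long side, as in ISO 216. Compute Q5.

112 × 158 mm

Let Q0's short side be w mm. w · w√2 = 0.57 m² = 570,000 mm², so w ≈ 634.9 mm and w√2 ≈ 897.8 mm → Q0 = 635 × 898 mm.
Q1: ⌊898/2⌋ × 635 = 449 × 635 mm
Q2: ⌊635/2⌋ × 449 = 317 × 449 mm
Q3: ⌊449/2⌋ × 317 = 224 × 317 mm
Q4: ⌊317/2⌋ × 224 = 158 × 224 mm
Q5: ⌊224/2⌋ × 158 = 112 × 158 mm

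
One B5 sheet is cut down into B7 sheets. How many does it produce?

4

Each ISO step halves the sheet: 1 × B5 → 2 × B6 → 4 × B7
From B5 to B7 is 2 halving steps: 2^2 = 4.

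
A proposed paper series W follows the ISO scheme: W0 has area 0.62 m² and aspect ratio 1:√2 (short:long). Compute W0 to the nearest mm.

662 × 936 mm

Let the short side be w mm. Then w · w√2 = 0.62 m² = 620,000 mm².
w² = 620,000/√2, so w ≈ 662.1 mm; long side = w√2 ≈ 936.4 mm.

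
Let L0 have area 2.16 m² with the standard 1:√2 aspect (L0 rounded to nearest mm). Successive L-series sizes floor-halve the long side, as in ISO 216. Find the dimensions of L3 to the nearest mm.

Let L0's short side be w mm. w · w√2 = 2.16 m² = 2,160,000 mm², so w ≈ 1235.9 mm and w√2 ≈ 1747.8 mm → L0 = 1236 × 1748 mm.
L1: ⌊1748/2⌋ × 1236 = 874 × 1236 mm
L2: ⌊1236/2⌋ × 874 = 618 × 874 mm
L3: ⌊874/2⌋ × 618 = 437 × 618 mm

437 × 618 mm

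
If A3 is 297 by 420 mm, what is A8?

A4: ⌊420/2⌋ × 297 = 210 × 297 mm
A5: ⌊297/2⌋ × 210 = 148 × 210 mm
A6: ⌊210/2⌋ × 148 = 105 × 148 mm
A7: ⌊148/2⌋ × 105 = 74 × 105 mm
A8: ⌊105/2⌋ × 74 = 52 × 74 mm

52 × 74 mm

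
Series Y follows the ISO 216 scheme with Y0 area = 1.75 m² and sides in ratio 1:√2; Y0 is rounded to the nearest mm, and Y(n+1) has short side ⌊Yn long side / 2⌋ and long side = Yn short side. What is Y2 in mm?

556 × 786 mm

Let Y0's short side be w mm. w · w√2 = 1.75 m² = 1,750,000 mm², so w ≈ 1112.4 mm and w√2 ≈ 1573.2 mm → Y0 = 1112 × 1573 mm.
Y1: ⌊1573/2⌋ × 1112 = 786 × 1112 mm
Y2: ⌊1112/2⌋ × 786 = 556 × 786 mm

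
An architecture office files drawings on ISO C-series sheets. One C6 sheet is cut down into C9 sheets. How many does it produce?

8

C6 = 114 × 162 mm; C9 = 40 × 57 mm.
Each halving step doubles the count; 3 steps from C6 to C9.
2^3 = 8.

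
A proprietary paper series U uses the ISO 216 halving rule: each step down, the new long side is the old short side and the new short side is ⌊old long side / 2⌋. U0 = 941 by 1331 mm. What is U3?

U1 = 665 × 941 mm (from U0 by 1 halving).
U2: ⌊941/2⌋ × 665 = 470 × 665 mm
U3: ⌊665/2⌋ × 470 = 332 × 470 mm

332 × 470 mm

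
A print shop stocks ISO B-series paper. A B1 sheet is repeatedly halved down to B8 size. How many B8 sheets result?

Each ISO step halves the sheet: 1 × B1 → 2 × B2 → 4 × B3 → 8 × B4 → …
From B1 to B8 is 7 halving steps: 2^7 = 128.

128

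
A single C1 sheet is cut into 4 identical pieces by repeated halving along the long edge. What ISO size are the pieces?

4 = 2^2, so 2 halving steps.
C1 → C2 → … → C3 after 2 steps.

C3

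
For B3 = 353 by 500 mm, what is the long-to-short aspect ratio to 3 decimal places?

500 / 353 = 1.416
ISO 216 targets √2 ≈ 1.414; the +0.002 deviation is from mm rounding.

1.416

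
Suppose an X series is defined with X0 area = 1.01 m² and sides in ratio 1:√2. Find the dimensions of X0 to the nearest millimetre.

845 × 1195 mm

Let the short side be w mm. Then w · w√2 = 1.01 m² = 1,010,000 mm².
w² = 1,010,000/√2, so w ≈ 845.1 mm; long side = w√2 ≈ 1195.1 mm.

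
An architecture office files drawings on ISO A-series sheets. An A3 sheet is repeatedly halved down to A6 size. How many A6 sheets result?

Each ISO step halves the sheet: 1 × A3 → 2 × A4 → 4 × A5 → 8 × A6
From A3 to A6 is 3 halving steps: 2^3 = 8.

8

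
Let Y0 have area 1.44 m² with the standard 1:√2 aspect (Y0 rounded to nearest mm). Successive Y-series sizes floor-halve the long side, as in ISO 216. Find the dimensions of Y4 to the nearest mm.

Let Y0's short side be w mm. w · w√2 = 1.44 m² = 1,440,000 mm², so w ≈ 1009.1 mm and w√2 ≈ 1427.0 mm → Y0 = 1009 × 1427 mm.
Y1: ⌊1427/2⌋ × 1009 = 713 × 1009 mm
Y2: ⌊1009/2⌋ × 713 = 504 × 713 mm
Y3: ⌊713/2⌋ × 504 = 356 × 504 mm
Y4: ⌊504/2⌋ × 356 = 252 × 356 mm

252 × 356 mm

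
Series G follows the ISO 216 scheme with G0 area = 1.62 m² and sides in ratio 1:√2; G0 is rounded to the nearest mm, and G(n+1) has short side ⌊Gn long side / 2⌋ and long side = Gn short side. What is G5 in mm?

Let G0's short side be w mm. w · w√2 = 1.62 m² = 1,620,000 mm², so w ≈ 1070.3 mm and w√2 ≈ 1513.6 mm → G0 = 1070 × 1514 mm.
G1: ⌊1514/2⌋ × 1070 = 757 × 1070 mm
G2: ⌊1070/2⌋ × 757 = 535 × 757 mm
G3: ⌊757/2⌋ × 535 = 378 × 535 mm
G4: ⌊535/2⌋ × 378 = 267 × 378 mm
G5: ⌊378/2⌋ × 267 = 189 × 267 mm

189 × 267 mm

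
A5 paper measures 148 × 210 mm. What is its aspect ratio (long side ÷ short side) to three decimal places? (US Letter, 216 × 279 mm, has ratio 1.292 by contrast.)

1.419

210 / 148 = 1.419
ISO 216 targets √2 ≈ 1.414; the +0.005 deviation is from mm rounding.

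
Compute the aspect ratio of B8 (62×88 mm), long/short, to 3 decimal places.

88 / 62 = 1.419
ISO 216 targets √2 ≈ 1.414; the +0.005 deviation is from mm rounding.

1.419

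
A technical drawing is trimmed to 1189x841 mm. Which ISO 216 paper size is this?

A0 (841 × 1189 mm)

Aspect ratio 1189/841 ≈ 1.414 — close to the ISO √2 ≈ 1.414.
In the A-series (A0 area = 1 m²): A0 = 841 × 1189 mm.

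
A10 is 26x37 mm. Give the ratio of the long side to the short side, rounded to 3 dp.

37 / 26 = 1.423
ISO 216 targets √2 ≈ 1.414; the +0.009 deviation is from mm rounding.

1.423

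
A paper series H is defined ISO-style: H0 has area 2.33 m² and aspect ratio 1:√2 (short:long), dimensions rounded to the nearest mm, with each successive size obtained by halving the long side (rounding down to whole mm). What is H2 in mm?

Let H0's short side be w mm. w · w√2 = 2.33 m² = 2,330,000 mm², so w ≈ 1283.6 mm and w√2 ≈ 1815.2 mm → H0 = 1284 × 1815 mm.
H1: ⌊1815/2⌋ × 1284 = 907 × 1284 mm
H2: ⌊1284/2⌋ × 907 = 642 × 907 mm

642 × 907 mm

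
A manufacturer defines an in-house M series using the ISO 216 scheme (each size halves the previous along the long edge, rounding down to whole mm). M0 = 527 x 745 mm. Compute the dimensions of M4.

M1: ⌊745/2⌋ × 527 = 372 × 527 mm
M2: ⌊527/2⌋ × 372 = 263 × 372 mm
M3: ⌊372/2⌋ × 263 = 186 × 263 mm
M4: ⌊263/2⌋ × 186 = 131 × 186 mm

131 × 186 mm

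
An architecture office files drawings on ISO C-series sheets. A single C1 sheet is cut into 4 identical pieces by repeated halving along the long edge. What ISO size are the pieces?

4 = 2^2, so 2 halving steps.
C1 → C2 → … → C3 after 2 steps.

C3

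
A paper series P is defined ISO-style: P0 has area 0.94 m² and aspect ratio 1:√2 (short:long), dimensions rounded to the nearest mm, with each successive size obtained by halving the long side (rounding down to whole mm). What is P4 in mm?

203 × 288 mm

Let P0's short side be w mm. w · w√2 = 0.94 m² = 940,000 mm², so w ≈ 815.3 mm and w√2 ≈ 1153.0 mm → P0 = 815 × 1153 mm.
P1: ⌊1153/2⌋ × 815 = 576 × 815 mm
P2: ⌊815/2⌋ × 576 = 407 × 576 mm
P3: ⌊576/2⌋ × 407 = 288 × 407 mm
P4: ⌊407/2⌋ × 288 = 203 × 288 mm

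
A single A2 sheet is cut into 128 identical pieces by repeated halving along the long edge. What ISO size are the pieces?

128 = 2^7, so 7 halving steps.
A2 → A3 → … → A9 after 7 steps.

A9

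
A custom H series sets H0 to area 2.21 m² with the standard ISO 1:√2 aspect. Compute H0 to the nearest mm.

Let the short side be w mm. Then w · w√2 = 2.21 m² = 2,210,000 mm².
w² = 2,210,000/√2, so w ≈ 1250.1 mm; long side = w√2 ≈ 1767.9 mm.

1250 × 1768 mm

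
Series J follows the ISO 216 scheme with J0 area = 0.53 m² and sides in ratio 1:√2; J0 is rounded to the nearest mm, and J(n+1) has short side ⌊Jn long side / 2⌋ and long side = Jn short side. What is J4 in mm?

Let J0's short side be w mm. w · w√2 = 0.53 m² = 530,000 mm², so w ≈ 612.2 mm and w√2 ≈ 865.8 mm → J0 = 612 × 866 mm.
J1: ⌊866/2⌋ × 612 = 433 × 612 mm
J2: ⌊612/2⌋ × 433 = 306 × 433 mm
J3: ⌊433/2⌋ × 306 = 216 × 306 mm
J4: ⌊306/2⌋ × 216 = 153 × 216 mm

153 × 216 mm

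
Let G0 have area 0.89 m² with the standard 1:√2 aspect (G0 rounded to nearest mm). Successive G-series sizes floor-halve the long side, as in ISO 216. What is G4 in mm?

198 × 280 mm

Let G0's short side be w mm. w · w√2 = 0.89 m² = 890,000 mm², so w ≈ 793.3 mm and w√2 ≈ 1121.9 mm → G0 = 793 × 1122 mm.
G1: ⌊1122/2⌋ × 793 = 561 × 793 mm
G2: ⌊793/2⌋ × 561 = 396 × 561 mm
G3: ⌊561/2⌋ × 396 = 280 × 396 mm
G4: ⌊396/2⌋ × 280 = 198 × 280 mm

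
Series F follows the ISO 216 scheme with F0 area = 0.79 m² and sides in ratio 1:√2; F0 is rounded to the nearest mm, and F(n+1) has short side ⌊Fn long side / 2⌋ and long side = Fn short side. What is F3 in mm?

264 × 373 mm

Let F0's short side be w mm. w · w√2 = 0.79 m² = 790,000 mm², so w ≈ 747.4 mm and w√2 ≈ 1057.0 mm → F0 = 747 × 1057 mm.
F1: ⌊1057/2⌋ × 747 = 528 × 747 mm
F2: ⌊747/2⌋ × 528 = 373 × 528 mm
F3: ⌊528/2⌋ × 373 = 264 × 373 mm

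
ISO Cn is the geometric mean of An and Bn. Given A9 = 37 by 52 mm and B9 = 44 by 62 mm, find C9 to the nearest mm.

40 × 57 mm

Short side: √(37 · 44) = √1628 ≈ 40.3 → 40 mm
Long side: √(52 · 62) = √3224 ≈ 56.8 → 57 mm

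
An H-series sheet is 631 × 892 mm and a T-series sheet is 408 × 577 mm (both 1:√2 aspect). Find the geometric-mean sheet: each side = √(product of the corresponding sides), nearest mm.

507 × 717 mm

Short side: √(631 · 408) = √257448 ≈ 507.4 → 507 mm
Long side: √(892 · 577) = √514684 ≈ 717.4 → 717 mm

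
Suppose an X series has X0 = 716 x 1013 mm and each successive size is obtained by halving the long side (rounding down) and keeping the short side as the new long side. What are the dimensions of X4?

X1: ⌊1013/2⌋ × 716 = 506 × 716 mm
X2: ⌊716/2⌋ × 506 = 358 × 506 mm
X3: ⌊506/2⌋ × 358 = 253 × 358 mm
X4: ⌊358/2⌋ × 253 = 179 × 253 mm

179 × 253 mm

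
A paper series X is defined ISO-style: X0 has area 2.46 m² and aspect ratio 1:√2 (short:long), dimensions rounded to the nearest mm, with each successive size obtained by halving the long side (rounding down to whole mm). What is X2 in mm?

Let X0's short side be w mm. w · w√2 = 2.46 m² = 2,460,000 mm², so w ≈ 1318.9 mm and w√2 ≈ 1865.2 mm → X0 = 1319 × 1865 mm.
X1: ⌊1865/2⌋ × 1319 = 932 × 1319 mm
X2: ⌊1319/2⌋ × 932 = 659 × 932 mm

659 × 932 mm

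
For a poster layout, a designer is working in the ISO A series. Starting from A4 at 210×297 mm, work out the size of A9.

37 × 52 mm

A5: ⌊297/2⌋ × 210 = 148 × 210 mm
A6: ⌊210/2⌋ × 148 = 105 × 148 mm
A7: ⌊148/2⌋ × 105 = 74 × 105 mm
A8: ⌊105/2⌋ × 74 = 52 × 74 mm
A9: ⌊74/2⌋ × 52 = 37 × 52 mm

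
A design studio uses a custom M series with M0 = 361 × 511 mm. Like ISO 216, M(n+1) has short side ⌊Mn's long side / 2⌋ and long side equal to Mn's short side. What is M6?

45 × 63 mm

M1: ⌊511/2⌋ × 361 = 255 × 361 mm
M2: ⌊361/2⌋ × 255 = 180 × 255 mm
M3: ⌊255/2⌋ × 180 = 127 × 180 mm
M4: ⌊180/2⌋ × 127 = 90 × 127 mm
M5: ⌊127/2⌋ × 90 = 63 × 90 mm
M6: ⌊90/2⌋ × 63 = 45 × 63 mm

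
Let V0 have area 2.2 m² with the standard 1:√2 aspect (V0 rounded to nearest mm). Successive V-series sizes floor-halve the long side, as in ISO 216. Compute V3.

441 × 623 mm

Let V0's short side be w mm. w · w√2 = 2.2 m² = 2,200,000 mm², so w ≈ 1247.3 mm and w√2 ≈ 1763.9 mm → V0 = 1247 × 1764 mm.
V1: ⌊1764/2⌋ × 1247 = 882 × 1247 mm
V2: ⌊1247/2⌋ × 882 = 623 × 882 mm
V3: ⌊882/2⌋ × 623 = 441 × 623 mm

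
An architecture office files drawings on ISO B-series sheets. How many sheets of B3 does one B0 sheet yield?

Each ISO step halves the sheet: 1 × B0 → 2 × B1 → 4 × B2 → 8 × B3
From B0 to B3 is 3 halving steps: 2^3 = 8.

8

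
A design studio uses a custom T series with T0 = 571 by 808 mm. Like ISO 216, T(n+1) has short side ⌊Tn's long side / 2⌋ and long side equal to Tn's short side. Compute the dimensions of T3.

202 × 285 mm

T1: ⌊808/2⌋ × 571 = 404 × 571 mm
T2: ⌊571/2⌋ × 404 = 285 × 404 mm
T3: ⌊404/2⌋ × 285 = 202 × 285 mm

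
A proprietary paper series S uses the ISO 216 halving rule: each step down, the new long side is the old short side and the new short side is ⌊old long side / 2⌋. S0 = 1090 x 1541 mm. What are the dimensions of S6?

S1: ⌊1541/2⌋ × 1090 = 770 × 1090 mm
S2: ⌊1090/2⌋ × 770 = 545 × 770 mm
S3: ⌊770/2⌋ × 545 = 385 × 545 mm
S4: ⌊545/2⌋ × 385 = 272 × 385 mm
S5: ⌊385/2⌋ × 272 = 192 × 272 mm
S6: ⌊272/2⌋ × 192 = 136 × 192 mm

136 × 192 mm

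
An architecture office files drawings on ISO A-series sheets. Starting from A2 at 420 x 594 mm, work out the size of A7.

A3: ⌊594/2⌋ × 420 = 297 × 420 mm
A4: ⌊420/2⌋ × 297 = 210 × 297 mm
A5: ⌊297/2⌋ × 210 = 148 × 210 mm
A6: ⌊210/2⌋ × 148 = 105 × 148 mm
A7: ⌊148/2⌋ × 105 = 74 × 105 mm

74 × 105 mm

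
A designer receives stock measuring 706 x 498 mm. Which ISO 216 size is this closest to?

B2 (500 × 707 mm)

Aspect ratio 706/498 ≈ 1.418 — close to the ISO √2 ≈ 1.414.
In the B-series (B0 = 1000 × 1414 mm): B2 = 500 × 707 mm.
Off by 3 mm total — nearest standard size.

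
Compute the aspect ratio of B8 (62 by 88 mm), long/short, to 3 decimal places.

1.419

88 / 62 = 1.419
ISO 216 targets √2 ≈ 1.414; the +0.005 deviation is from mm rounding.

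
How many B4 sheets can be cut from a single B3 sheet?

B3 = 353 × 500 mm; B4 = 250 × 353 mm.
Each halving step doubles the count; 1 step from B3 to B4.
2^1 = 2.

2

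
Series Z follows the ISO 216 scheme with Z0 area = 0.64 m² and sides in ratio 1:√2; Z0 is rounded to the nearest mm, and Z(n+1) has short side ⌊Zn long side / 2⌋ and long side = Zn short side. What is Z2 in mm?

336 × 475 mm

Let Z0's short side be w mm. w · w√2 = 0.64 m² = 640,000 mm², so w ≈ 672.7 mm and w√2 ≈ 951.4 mm → Z0 = 673 × 951 mm.
Z1: ⌊951/2⌋ × 673 = 475 × 673 mm
Z2: ⌊673/2⌋ × 475 = 336 × 475 mm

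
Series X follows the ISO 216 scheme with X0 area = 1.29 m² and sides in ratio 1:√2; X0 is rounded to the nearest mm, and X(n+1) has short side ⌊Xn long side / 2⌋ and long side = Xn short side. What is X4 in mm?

238 × 337 mm

Let X0's short side be w mm. w · w√2 = 1.29 m² = 1,290,000 mm², so w ≈ 955.1 mm and w√2 ≈ 1350.7 mm → X0 = 955 × 1351 mm.
X1: ⌊1351/2⌋ × 955 = 675 × 955 mm
X2: ⌊955/2⌋ × 675 = 477 × 675 mm
X3: ⌊675/2⌋ × 477 = 337 × 477 mm
X4: ⌊477/2⌋ × 337 = 238 × 337 mm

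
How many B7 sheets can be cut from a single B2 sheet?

32

B2 = 500 × 707 mm; B7 = 88 × 125 mm.
Each halving step doubles the count; 5 steps from B2 to B7.
2^5 = 32.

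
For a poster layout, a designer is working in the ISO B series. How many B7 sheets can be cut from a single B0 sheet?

128

Each ISO step halves the sheet: 1 × B0 → 2 × B1 → 4 × B2 → 8 × B3 → …
From B0 to B7 is 7 halving steps: 2^7 = 128.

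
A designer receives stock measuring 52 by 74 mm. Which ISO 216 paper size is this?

Aspect ratio 74/52 ≈ 1.423 — close to the ISO √2 ≈ 1.414.
In the A-series (A0 area = 1 m²): A8 = 52 × 74 mm.

A8 (52 × 74 mm)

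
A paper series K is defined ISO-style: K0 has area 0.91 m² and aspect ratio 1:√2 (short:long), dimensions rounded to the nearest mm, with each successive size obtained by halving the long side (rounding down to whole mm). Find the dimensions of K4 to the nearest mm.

Let K0's short side be w mm. w · w√2 = 0.91 m² = 910,000 mm², so w ≈ 802.2 mm and w√2 ≈ 1134.4 mm → K0 = 802 × 1134 mm.
K1: ⌊1134/2⌋ × 802 = 567 × 802 mm
K2: ⌊802/2⌋ × 567 = 401 × 567 mm
K3: ⌊567/2⌋ × 401 = 283 × 401 mm
K4: ⌊401/2⌋ × 283 = 200 × 283 mm

200 × 283 mm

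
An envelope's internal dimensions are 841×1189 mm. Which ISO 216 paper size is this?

A0 (841 × 1189 mm)

Aspect ratio 1189/841 ≈ 1.414 — close to the ISO √2 ≈ 1.414.
In the A-series (A0 area = 1 m²): A0 = 841 × 1189 mm.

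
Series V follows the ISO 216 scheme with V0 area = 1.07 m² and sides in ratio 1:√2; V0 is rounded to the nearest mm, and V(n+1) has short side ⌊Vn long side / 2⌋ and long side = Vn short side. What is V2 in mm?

435 × 615 mm

Let V0's short side be w mm. w · w√2 = 1.07 m² = 1,070,000 mm², so w ≈ 869.8 mm and w√2 ≈ 1230.1 mm → V0 = 870 × 1230 mm.
V1: ⌊1230/2⌋ × 870 = 615 × 870 mm
V2: ⌊870/2⌋ × 615 = 435 × 615 mm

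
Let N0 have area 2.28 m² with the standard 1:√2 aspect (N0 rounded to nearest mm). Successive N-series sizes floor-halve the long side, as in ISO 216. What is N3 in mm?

449 × 635 mm

Let N0's short side be w mm. w · w√2 = 2.28 m² = 2,280,000 mm², so w ≈ 1269.7 mm and w√2 ≈ 1795.7 mm → N0 = 1270 × 1796 mm.
N1: ⌊1796/2⌋ × 1270 = 898 × 1270 mm
N2: ⌊1270/2⌋ × 898 = 635 × 898 mm
N3: ⌊898/2⌋ × 635 = 449 × 635 mm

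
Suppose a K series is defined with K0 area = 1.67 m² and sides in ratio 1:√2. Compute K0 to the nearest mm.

Let the short side be w mm. Then w · w√2 = 1.67 m² = 1,670,000 mm².
w² = 1,670,000/√2, so w ≈ 1086.7 mm; long side = w√2 ≈ 1536.8 mm.

1087 × 1537 mm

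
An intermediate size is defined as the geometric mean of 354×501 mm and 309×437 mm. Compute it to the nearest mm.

Short side: √(354 · 309) = √109386 ≈ 330.7 → 331 mm
Long side: √(501 · 437) = √218937 ≈ 467.9 → 468 mm

331 × 468 mm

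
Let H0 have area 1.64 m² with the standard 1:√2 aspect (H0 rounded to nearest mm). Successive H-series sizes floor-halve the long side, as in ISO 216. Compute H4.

269 × 380 mm

Let H0's short side be w mm. w · w√2 = 1.64 m² = 1,640,000 mm², so w ≈ 1076.9 mm and w√2 ≈ 1522.9 mm → H0 = 1077 × 1523 mm.
H1: ⌊1523/2⌋ × 1077 = 761 × 1077 mm
H2: ⌊1077/2⌋ × 761 = 538 × 761 mm
H3: ⌊761/2⌋ × 538 = 380 × 538 mm
H4: ⌊538/2⌋ × 380 = 269 × 380 mm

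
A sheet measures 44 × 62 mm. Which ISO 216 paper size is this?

Aspect ratio 62/44 ≈ 1.409 — close to the ISO √2 ≈ 1.414.
In the B-series (B0 = 1000 × 1414 mm): B9 = 44 × 62 mm.

B9 (44 × 62 mm)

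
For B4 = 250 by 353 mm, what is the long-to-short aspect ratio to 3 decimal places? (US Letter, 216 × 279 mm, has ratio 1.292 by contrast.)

1.412

353 / 250 = 1.412
ISO 216 targets √2 ≈ 1.414; the -0.002 deviation is from mm rounding.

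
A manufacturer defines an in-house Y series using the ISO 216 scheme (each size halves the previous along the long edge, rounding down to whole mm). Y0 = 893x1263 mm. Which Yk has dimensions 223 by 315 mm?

Y0: 893 × 1263 mm
Y1: 631 × 893 mm
Y2: 446 × 631 mm
Y3: 315 × 446 mm
Y4: 223 × 315 mm
Y5: 157 × 223 mm
→ matches Y4.

Y4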